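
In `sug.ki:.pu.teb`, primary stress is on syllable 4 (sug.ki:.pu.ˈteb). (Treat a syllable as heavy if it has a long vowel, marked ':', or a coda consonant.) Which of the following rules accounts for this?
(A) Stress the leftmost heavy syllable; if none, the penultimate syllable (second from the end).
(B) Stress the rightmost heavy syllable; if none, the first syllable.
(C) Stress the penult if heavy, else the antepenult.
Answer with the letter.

Rule A → syllable 1 (observed: 4).
Rule B → syllable 4 ✓.
Rule C → syllable 2 (observed: 4).

B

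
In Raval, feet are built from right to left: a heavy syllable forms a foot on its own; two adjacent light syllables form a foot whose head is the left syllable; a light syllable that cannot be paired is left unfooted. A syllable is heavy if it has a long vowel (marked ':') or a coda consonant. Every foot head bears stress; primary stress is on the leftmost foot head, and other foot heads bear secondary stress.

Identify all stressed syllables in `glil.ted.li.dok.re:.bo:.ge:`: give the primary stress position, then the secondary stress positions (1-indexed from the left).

primary 1, secondary 2, 4, 5, 6, 7

Weights: 1 glil H, 2 ted H, 3 li L, 4 dok H, 5 re: H, 6 bo: H, 7 ge: H.
Parse right to left (heavy = foot alone; LL = one foot; stranded L unfooted): (ˈglil) (ˈted) li (ˈdok) (ˈre:) (ˈbo:) (ˈge:).
Foot heads: 1, 2, 4, 5, 6, 7.
Primary stress on the leftmost head = syllable 1.
Secondary stress on 2, 4, 5, 6, 7: ˈglil.ˌted.li.ˌdok.ˌre:.ˌbo:.ˌge:.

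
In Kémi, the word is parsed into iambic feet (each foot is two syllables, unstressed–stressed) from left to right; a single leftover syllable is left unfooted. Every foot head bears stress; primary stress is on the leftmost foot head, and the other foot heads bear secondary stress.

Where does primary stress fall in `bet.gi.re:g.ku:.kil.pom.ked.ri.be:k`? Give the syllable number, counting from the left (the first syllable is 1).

2

Parse left to right into iambic (σˈσ) feet: (bet.ˈgi) (re:g.ˈku:) (kil.ˈpom) (ked.ˈri) be:k. Syllable 9 is left unfooted.
Foot heads (stressed positions): 2, 4, 6, 8.
End Rule Leftmost: primary stress on the leftmost head = syllable 2.
Primary stress: syllable 2 → bet.ˈgi.re:g.ku:.kil.pom.ked.ri.be:k.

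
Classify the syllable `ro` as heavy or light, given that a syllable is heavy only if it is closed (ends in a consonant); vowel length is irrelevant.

light

`ro`: short vowel, open (no coda). Open (no coda) → light.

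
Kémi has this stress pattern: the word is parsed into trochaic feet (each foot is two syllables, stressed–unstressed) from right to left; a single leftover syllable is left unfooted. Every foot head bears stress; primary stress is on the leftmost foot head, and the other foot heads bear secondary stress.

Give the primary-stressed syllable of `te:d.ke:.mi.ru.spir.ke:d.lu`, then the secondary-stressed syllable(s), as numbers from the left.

primary 2, secondary 4, 6

Parse right to left into trochaic (ˈσσ) feet: te:d (ˈke:.mi) (ˈru.spir) (ˈke:d.lu). Syllable 1 is left unfooted.
Foot heads (stressed positions): 2, 4, 6.
End Rule Leftmost: primary stress on the leftmost head = syllable 2.
Secondary stress on 4, 6: te:d.ˈke:.mi.ˌru.spir.ˌke:d.lu.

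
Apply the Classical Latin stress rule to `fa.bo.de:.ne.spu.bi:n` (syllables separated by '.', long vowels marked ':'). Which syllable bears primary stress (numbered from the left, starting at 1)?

4

Classical Latin: stress the penult if heavy (long vowel or closed), else the antepenult.
Weights: 4 ne L, 5 spu L, 6 bi:n H.
The penult (syllable 5, spu) is light, so stress falls on the antepenult (syllable 4, ne).
Stress on syllable 4: fa.bo.de:.ˈne.spu.bi:n.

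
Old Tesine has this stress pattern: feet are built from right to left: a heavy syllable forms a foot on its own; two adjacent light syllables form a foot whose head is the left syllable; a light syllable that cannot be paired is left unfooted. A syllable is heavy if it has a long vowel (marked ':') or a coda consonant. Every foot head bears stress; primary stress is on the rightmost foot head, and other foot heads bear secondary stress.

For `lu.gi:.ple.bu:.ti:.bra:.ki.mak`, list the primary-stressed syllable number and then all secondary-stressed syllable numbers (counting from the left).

primary 8, secondary 2, 4, 5, 6

Weights: 1 lu L, 2 gi: H, 3 ple L, 4 bu: H, 5 ti: H, 6 bra: H, 7 ki L, 8 mak H.
Parse right to left (heavy = foot alone; LL = one foot; stranded L unfooted): lu (ˈgi:) ple (ˈbu:) (ˈti:) (ˈbra:) ki (ˈmak).
Foot heads: 2, 4, 5, 6, 8.
Primary stress on the rightmost head = syllable 8.
Secondary stress on 2, 4, 5, 6: lu.ˌgi:.ple.ˌbu:.ˌti:.ˌbra:.ki.ˈmak.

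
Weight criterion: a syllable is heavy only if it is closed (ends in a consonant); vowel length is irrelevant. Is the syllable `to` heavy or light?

`to`: short vowel, open (no coda). Open (no coda) → light.

light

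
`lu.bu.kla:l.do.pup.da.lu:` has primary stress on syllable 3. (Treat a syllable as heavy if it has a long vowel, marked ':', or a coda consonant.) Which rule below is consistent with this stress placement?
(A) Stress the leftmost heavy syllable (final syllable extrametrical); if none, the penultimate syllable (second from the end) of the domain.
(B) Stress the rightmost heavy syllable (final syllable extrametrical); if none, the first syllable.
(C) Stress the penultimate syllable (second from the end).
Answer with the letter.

Rule A → syllable 3 ✓.
Rule B → syllable 5 (observed: 3).
Rule C → syllable 6 (observed: 3).

A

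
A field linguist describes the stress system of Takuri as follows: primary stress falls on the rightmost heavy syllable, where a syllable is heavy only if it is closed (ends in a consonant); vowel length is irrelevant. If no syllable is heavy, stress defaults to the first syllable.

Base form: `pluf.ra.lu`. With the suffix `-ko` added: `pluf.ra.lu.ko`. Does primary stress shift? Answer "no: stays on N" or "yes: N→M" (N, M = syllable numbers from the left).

no: stays on 1

Base `pluf.ra.lu` (3 syllables):
  Weights: 1 pluf H, 2 ra L, 3 lu L.
  Heavy syllables in the domain: 1. The rightmost is syllable 1 (pluf).
  → primary stress on syllable 1.
Suffixed `pluf.ra.lu.ko` (4 syllables):
  Weights: 1 pluf H, 2 ra L, 3 lu L, 4 ko L.
  Heavy syllables in the domain: 1. The rightmost is syllable 1 (pluf).
  → primary stress on syllable 1.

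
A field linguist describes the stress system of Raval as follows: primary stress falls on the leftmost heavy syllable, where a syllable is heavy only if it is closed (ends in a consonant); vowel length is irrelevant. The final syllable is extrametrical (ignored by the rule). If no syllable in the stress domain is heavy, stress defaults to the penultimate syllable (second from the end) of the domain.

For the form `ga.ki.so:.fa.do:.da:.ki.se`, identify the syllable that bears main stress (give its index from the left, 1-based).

6

The final syllable (8, se) is extrametrical; the stress domain is syllables 1–7.
Weights: 1 ga L, 2 ki L, 3 so: L, 4 fa L, 5 do: L, 6 da: L, 7 ki L.
No heavy syllable in the domain; default to the penultimate syllable (second from the end) of the domain = syllable 6.
Primary stress: syllable 6 → ga.ki.so:.fa.do:.ˈda:.ki.se.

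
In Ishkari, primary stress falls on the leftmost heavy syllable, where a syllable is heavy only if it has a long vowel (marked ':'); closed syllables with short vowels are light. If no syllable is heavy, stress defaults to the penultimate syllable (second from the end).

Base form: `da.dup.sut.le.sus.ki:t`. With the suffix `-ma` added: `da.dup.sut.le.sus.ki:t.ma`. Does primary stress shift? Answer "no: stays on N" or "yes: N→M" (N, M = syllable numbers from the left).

Base `da.dup.sut.le.sus.ki:t` (6 syllables):
  Weights: 1 da L, 2 dup L, 3 sut L, 4 le L, 5 sus L, 6 ki:t H.
  Heavy syllables in the domain: 6. The leftmost is syllable 6 (ki:t).
  → primary stress on syllable 6.
Suffixed `da.dup.sut.le.sus.ki:t.ma` (7 syllables):
  Weights: 1 da L, 2 dup L, 3 sut L, 4 le L, 5 sus L, 6 ki:t H, 7 ma L.
  Heavy syllables in the domain: 6. The leftmost is syllable 6 (ki:t).
  → primary stress on syllable 6.

no: stays on 6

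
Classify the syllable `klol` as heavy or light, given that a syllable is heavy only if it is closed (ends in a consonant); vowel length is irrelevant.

`klol`: short vowel, closed (coda /l/). Closed (coda /l/) → heavy.

heavy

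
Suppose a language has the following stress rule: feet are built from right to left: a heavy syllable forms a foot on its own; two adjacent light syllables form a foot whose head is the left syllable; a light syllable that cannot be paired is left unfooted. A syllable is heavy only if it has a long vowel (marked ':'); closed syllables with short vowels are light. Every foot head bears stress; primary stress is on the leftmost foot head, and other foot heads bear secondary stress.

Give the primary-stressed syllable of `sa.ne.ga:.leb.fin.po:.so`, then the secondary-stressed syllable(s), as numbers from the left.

primary 1, secondary 3, 4, 6

Weights: 1 sa L, 2 ne L, 3 ga: H, 4 leb L, 5 fin L, 6 po: H, 7 so L.
Parse right to left (heavy = foot alone; LL = one foot; stranded L unfooted): (ˈsa.ne) (ˈga:) (ˈleb.fin) (ˈpo:) so.
Foot heads: 1, 3, 4, 6.
Primary stress on the leftmost head = syllable 1.
Secondary stress on 3, 4, 6: ˈsa.ne.ˌga:.ˌleb.fin.ˌpo:.so.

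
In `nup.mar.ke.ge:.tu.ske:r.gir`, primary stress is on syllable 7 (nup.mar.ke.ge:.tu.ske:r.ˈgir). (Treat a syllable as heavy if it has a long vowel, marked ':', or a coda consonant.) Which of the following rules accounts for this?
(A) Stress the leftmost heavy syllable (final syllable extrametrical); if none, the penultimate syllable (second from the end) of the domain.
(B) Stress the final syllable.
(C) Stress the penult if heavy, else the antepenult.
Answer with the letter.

B

Rule A → syllable 1 (observed: 7).
Rule B → syllable 7 ✓.
Rule C → syllable 6 (observed: 7).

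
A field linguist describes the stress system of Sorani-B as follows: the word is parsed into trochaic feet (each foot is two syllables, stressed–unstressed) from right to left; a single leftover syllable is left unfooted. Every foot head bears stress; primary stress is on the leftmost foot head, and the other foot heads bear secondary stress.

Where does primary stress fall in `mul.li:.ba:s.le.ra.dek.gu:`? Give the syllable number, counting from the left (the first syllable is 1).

Parse right to left into trochaic (ˈσσ) feet: mul (ˈli:.ba:s) (ˈle.ra) (ˈdek.gu:). Syllable 1 is left unfooted.
Foot heads (stressed positions): 2, 4, 6.
End Rule Leftmost: primary stress on the leftmost head = syllable 2.
Primary stress: syllable 2 → mul.ˈli:.ba:s.le.ra.dek.gu:.

2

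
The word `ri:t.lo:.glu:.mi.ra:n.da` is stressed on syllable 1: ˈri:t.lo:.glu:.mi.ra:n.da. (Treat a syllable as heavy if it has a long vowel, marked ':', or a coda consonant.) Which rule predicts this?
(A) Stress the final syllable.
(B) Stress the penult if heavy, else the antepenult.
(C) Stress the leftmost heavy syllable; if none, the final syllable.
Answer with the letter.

C

Rule A → syllable 6 (observed: 1).
Rule B → syllable 5 (observed: 1).
Rule C → syllable 1 ✓.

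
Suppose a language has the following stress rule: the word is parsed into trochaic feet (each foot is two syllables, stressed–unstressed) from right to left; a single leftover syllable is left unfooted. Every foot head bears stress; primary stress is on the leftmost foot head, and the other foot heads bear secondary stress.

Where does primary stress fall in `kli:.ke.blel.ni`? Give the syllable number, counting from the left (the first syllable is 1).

1

Parse right to left into trochaic (ˈσσ) feet: (ˈkli:.ke) (ˈblel.ni).
Foot heads (stressed positions): 1, 3.
End Rule Leftmost: primary stress on the leftmost head = syllable 1.
Primary stress: syllable 1 → ˈkli:.ke.blel.ni.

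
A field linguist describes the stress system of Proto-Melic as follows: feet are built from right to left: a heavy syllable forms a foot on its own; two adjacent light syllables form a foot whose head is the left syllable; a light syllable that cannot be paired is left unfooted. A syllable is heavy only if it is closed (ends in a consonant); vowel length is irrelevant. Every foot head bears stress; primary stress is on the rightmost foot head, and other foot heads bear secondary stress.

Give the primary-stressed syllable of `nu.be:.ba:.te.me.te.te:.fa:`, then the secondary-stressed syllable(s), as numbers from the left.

Weights: 1 nu L, 2 be: L, 3 ba: L, 4 te L, 5 me L, 6 te L, 7 te: L, 8 fa: L.
Parse right to left (heavy = foot alone; LL = one foot; stranded L unfooted): (ˈnu.be:) (ˈba:.te) (ˈme.te) (ˈte:.fa:).
Foot heads: 1, 3, 5, 7.
Primary stress on the rightmost head = syllable 7.
Secondary stress on 1, 3, 5: ˌnu.be:.ˌba:.te.ˌme.te.ˈte:.fa:.

primary 7, secondary 1, 3, 5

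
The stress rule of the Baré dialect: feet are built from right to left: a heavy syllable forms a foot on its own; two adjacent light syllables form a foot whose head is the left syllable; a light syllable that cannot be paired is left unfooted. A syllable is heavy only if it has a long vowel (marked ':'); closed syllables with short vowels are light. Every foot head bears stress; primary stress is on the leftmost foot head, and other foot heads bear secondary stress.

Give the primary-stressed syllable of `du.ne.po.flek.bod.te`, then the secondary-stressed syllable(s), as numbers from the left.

primary 1, secondary 3, 5

Weights: 1 du L, 2 ne L, 3 po L, 4 flek L, 5 bod L, 6 te L.
Parse right to left (heavy = foot alone; LL = one foot; stranded L unfooted): (ˈdu.ne) (ˈpo.flek) (ˈbod.te).
Foot heads: 1, 3, 5.
Primary stress on the leftmost head = syllable 1.
Secondary stress on 3, 5: ˈdu.ne.ˌpo.flek.ˌbod.te.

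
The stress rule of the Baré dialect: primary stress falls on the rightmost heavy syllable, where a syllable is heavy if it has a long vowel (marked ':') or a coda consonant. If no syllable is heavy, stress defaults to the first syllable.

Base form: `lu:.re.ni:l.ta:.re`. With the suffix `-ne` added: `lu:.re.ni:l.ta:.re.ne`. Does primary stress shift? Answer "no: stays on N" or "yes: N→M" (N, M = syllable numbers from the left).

no: stays on 4

Base `lu:.re.ni:l.ta:.re` (5 syllables):
  Weights: 1 lu: H, 2 re L, 3 ni:l H, 4 ta: H, 5 re L.
  Heavy syllables in the domain: 1, 3, 4. The rightmost is syllable 4 (ta:).
  → primary stress on syllable 4.
Suffixed `lu:.re.ni:l.ta:.re.ne` (6 syllables):
  Weights: 1 lu: H, 2 re L, 3 ni:l H, 4 ta: H, 5 re L, 6 ne L.
  Heavy syllables in the domain: 1, 3, 4. The rightmost is syllable 4 (ta:).
  → primary stress on syllable 4.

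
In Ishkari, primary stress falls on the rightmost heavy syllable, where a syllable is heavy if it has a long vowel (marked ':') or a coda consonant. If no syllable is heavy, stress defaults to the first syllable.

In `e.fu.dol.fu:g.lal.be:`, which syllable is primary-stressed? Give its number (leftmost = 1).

Weights: 1 e L, 2 fu L, 3 dol H, 4 fu:g H, 5 lal H, 6 be: H.
Heavy syllables in the domain: 3, 4, 5, 6. The rightmost is syllable 6 (be:).
Primary stress: syllable 6 → e.fu.dol.fu:g.lal.ˈbe:.

6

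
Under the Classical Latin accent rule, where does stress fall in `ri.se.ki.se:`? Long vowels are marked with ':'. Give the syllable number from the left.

2

Classical Latin: stress the penult if heavy (long vowel or closed), else the antepenult.
Weights: 2 se L, 3 ki L, 4 se: H.
The penult (syllable 3, ki) is light, so stress falls on the antepenult (syllable 2, se).
Stress on syllable 2: ri.ˈse.ki.se:.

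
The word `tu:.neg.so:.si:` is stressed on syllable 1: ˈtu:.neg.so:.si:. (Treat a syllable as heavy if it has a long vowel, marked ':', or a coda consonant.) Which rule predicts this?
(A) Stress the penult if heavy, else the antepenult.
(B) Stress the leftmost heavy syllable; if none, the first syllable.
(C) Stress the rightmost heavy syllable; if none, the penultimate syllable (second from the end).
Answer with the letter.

Rule A → syllable 3 (observed: 1).
Rule B → syllable 1 ✓.
Rule C → syllable 4 (observed: 1).

B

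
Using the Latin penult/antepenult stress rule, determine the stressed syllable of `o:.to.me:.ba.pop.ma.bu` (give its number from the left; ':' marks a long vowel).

Classical Latin: stress the penult if heavy (long vowel or closed), else the antepenult.
Weights: 5 pop H, 6 ma L, 7 bu L.
The penult (syllable 6, ma) is light, so stress falls on the antepenult (syllable 5, pop).
Stress on syllable 5: o:.to.me:.ba.ˈpop.ma.bu.

5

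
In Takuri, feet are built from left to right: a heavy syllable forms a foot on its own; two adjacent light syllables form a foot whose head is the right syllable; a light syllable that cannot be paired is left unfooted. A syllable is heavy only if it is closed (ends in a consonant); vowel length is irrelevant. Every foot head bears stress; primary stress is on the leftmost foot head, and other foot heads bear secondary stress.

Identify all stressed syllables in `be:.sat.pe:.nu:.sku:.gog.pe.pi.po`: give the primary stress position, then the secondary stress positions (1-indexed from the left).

primary 2, secondary 4, 6, 8

Weights: 1 be: L, 2 sat H, 3 pe: L, 4 nu: L, 5 sku: L, 6 gog H, 7 pe L, 8 pi L, 9 po L.
Parse left to right (heavy = foot alone; LL = one foot; stranded L unfooted): be: (ˈsat) (pe:.ˈnu:) sku: (ˈgog) (pe.ˈpi) po.
Foot heads: 2, 4, 6, 8.
Primary stress on the leftmost head = syllable 2.
Secondary stress on 4, 6, 8: be:.ˈsat.pe:.ˌnu:.sku:.ˌgog.pe.ˌpi.po.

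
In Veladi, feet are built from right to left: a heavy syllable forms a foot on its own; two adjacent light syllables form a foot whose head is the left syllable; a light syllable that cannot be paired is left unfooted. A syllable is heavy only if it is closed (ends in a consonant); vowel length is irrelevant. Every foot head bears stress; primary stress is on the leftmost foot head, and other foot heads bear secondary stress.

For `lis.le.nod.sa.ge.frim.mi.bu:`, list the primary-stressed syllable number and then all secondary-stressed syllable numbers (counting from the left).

Weights: 1 lis H, 2 le L, 3 nod H, 4 sa L, 5 ge L, 6 frim H, 7 mi L, 8 bu: L.
Parse right to left (heavy = foot alone; LL = one foot; stranded L unfooted): (ˈlis) le (ˈnod) (ˈsa.ge) (ˈfrim) (ˈmi.bu:).
Foot heads: 1, 3, 4, 6, 7.
Primary stress on the leftmost head = syllable 1.
Secondary stress on 3, 4, 6, 7: ˈlis.le.ˌnod.ˌsa.ge.ˌfrim.ˌmi.bu:.

primary 1, secondary 3, 4, 6, 7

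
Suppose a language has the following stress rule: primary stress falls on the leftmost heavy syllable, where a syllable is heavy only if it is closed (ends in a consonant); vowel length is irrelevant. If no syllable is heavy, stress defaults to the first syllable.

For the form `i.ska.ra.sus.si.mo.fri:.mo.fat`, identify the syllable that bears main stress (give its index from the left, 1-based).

Weights: 1 i L, 2 ska L, 3 ra L, 4 sus H, 5 si L, 6 mo L, 7 fri: L, 8 mo L, 9 fat H.
Heavy syllables in the domain: 4, 9. The leftmost is syllable 4 (sus).
Primary stress: syllable 4 → i.ska.ra.ˈsus.si.mo.fri:.mo.fat.

4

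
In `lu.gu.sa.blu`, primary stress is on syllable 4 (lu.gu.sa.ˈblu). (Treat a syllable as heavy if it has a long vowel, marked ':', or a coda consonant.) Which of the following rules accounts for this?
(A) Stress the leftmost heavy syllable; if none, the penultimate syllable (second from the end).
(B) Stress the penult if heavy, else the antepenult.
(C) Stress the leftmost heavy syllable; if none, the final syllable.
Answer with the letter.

Rule A → syllable 3 (observed: 4).
Rule B → syllable 2 (observed: 4).
Rule C → syllable 4 ✓.

C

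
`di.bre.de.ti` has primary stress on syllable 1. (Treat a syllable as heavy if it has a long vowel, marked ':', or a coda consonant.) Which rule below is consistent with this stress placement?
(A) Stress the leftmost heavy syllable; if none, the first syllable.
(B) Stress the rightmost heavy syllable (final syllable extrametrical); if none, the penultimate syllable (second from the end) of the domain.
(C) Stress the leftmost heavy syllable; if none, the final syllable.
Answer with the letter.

A

Rule A → syllable 1 ✓.
Rule B → syllable 2 (observed: 1).
Rule C → syllable 4 (observed: 1).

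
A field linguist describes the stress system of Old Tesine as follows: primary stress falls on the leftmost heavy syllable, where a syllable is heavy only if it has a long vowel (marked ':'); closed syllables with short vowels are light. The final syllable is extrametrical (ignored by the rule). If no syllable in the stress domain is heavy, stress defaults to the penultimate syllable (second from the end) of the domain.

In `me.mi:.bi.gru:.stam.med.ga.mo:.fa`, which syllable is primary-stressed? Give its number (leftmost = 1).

The final syllable (9, fa) is extrametrical; the stress domain is syllables 1–8.
Weights: 1 me L, 2 mi: H, 3 bi L, 4 gru: H, 5 stam L, 6 med L, 7 ga L, 8 mo: H.
Heavy syllables in the domain: 2, 4, 8. The leftmost is syllable 2 (mi:).
Primary stress: syllable 2 → me.ˈmi:.bi.gru:.stam.med.ga.mo:.fa.

2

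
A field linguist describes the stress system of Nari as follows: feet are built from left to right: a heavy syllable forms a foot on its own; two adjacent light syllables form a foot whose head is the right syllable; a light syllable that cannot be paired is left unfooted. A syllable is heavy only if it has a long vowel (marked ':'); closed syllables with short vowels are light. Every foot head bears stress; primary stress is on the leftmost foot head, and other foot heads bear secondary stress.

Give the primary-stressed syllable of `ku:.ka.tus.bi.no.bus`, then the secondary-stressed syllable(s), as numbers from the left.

Weights: 1 ku: H, 2 ka L, 3 tus L, 4 bi L, 5 no L, 6 bus L.
Parse left to right (heavy = foot alone; LL = one foot; stranded L unfooted): (ˈku:) (ka.ˈtus) (bi.ˈno) bus.
Foot heads: 1, 3, 5.
Primary stress on the leftmost head = syllable 1.
Secondary stress on 3, 5: ˈku:.ka.ˌtus.bi.ˌno.bus.

primary 1, secondary 3, 5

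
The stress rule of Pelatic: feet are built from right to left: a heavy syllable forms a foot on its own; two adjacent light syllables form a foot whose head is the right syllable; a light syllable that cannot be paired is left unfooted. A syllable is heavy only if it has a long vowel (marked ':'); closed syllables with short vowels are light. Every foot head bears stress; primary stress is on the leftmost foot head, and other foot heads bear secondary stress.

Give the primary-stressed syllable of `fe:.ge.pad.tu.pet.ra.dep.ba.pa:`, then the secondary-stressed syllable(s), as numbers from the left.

primary 1, secondary 4, 6, 8, 9

Weights: 1 fe: H, 2 ge L, 3 pad L, 4 tu L, 5 pet L, 6 ra L, 7 dep L, 8 ba L, 9 pa: H.
Parse right to left (heavy = foot alone; LL = one foot; stranded L unfooted): (ˈfe:) ge (pad.ˈtu) (pet.ˈra) (dep.ˈba) (ˈpa:).
Foot heads: 1, 4, 6, 8, 9.
Primary stress on the leftmost head = syllable 1.
Secondary stress on 4, 6, 8, 9: ˈfe:.ge.pad.ˌtu.pet.ˌra.dep.ˌba.ˌpa:.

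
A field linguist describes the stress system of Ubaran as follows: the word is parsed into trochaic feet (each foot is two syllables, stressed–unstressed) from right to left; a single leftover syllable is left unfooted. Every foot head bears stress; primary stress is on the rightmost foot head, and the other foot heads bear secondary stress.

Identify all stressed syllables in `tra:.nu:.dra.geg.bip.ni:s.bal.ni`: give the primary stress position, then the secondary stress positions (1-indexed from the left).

Parse right to left into trochaic (ˈσσ) feet: (ˈtra:.nu:) (ˈdra.geg) (ˈbip.ni:s) (ˈbal.ni).
Foot heads (stressed positions): 1, 3, 5, 7.
End Rule Rightmost: primary stress on the rightmost head = syllable 7.
Secondary stress on 1, 3, 5: ˌtra:.nu:.ˌdra.geg.ˌbip.ni:s.ˈbal.ni.

primary 7, secondary 1, 3, 5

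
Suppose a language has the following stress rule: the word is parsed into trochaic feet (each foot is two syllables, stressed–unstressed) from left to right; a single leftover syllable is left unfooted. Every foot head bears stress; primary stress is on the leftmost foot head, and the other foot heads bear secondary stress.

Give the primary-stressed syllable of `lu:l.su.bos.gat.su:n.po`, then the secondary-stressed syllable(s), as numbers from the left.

primary 1, secondary 3, 5

Parse left to right into trochaic (ˈσσ) feet: (ˈlu:l.su) (ˈbos.gat) (ˈsu:n.po).
Foot heads (stressed positions): 1, 3, 5.
End Rule Leftmost: primary stress on the leftmost head = syllable 1.
Secondary stress on 3, 5: ˈlu:l.su.ˌbos.gat.ˌsu:n.po.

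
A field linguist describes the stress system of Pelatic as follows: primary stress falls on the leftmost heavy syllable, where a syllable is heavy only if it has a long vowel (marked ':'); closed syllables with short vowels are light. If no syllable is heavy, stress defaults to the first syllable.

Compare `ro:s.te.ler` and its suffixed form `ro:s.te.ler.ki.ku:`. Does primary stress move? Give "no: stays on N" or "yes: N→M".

Base `ro:s.te.ler` (3 syllables):
  Weights: 1 ro:s H, 2 te L, 3 ler L.
  Heavy syllables in the domain: 1. The leftmost is syllable 1 (ro:s).
  → primary stress on syllable 1.
Suffixed `ro:s.te.ler.ki.ku:` (5 syllables):
  Weights: 1 ro:s H, 2 te L, 3 ler L, 4 ki L, 5 ku: H.
  Heavy syllables in the domain: 1, 5. The leftmost is syllable 1 (ro:s).
  → primary stress on syllable 1.

no: stays on 1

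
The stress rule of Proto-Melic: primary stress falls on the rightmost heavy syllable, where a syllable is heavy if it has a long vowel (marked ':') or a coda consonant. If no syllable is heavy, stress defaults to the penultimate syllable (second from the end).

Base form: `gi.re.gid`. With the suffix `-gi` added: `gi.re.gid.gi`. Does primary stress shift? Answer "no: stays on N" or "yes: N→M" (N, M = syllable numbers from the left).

no: stays on 3

Base `gi.re.gid` (3 syllables):
  Weights: 1 gi L, 2 re L, 3 gid H.
  Heavy syllables in the domain: 3. The rightmost is syllable 3 (gid).
  → primary stress on syllable 3.
Suffixed `gi.re.gid.gi` (4 syllables):
  Weights: 1 gi L, 2 re L, 3 gid H, 4 gi L.
  Heavy syllables in the domain: 3. The rightmost is syllable 3 (gid).
  → primary stress on syllable 3.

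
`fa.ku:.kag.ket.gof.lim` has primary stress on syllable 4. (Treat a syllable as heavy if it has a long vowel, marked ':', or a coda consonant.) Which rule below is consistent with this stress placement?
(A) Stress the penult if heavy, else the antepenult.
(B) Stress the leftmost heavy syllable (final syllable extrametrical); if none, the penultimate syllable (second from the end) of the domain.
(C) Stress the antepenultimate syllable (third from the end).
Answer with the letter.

C

Rule A → syllable 5 (observed: 4).
Rule B → syllable 2 (observed: 4).
Rule C → syllable 4 ✓.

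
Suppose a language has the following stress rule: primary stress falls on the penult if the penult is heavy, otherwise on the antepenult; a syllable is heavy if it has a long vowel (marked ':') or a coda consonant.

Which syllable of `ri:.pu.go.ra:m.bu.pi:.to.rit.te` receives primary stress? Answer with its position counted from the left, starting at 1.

Weights: 7 to L, 8 rit H, 9 te L.
The penult (syllable 8, rit) is heavy, so it takes stress.
Primary stress: syllable 8 → ri:.pu.go.ra:m.bu.pi:.to.ˈrit.te.

8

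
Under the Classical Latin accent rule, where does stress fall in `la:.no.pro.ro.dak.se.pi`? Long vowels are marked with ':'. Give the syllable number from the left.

5

Classical Latin: stress the penult if heavy (long vowel or closed), else the antepenult.
Weights: 5 dak H, 6 se L, 7 pi L.
The penult (syllable 6, se) is light, so stress falls on the antepenult (syllable 5, dak).
Stress on syllable 5: la:.no.pro.ro.ˈdak.se.pi.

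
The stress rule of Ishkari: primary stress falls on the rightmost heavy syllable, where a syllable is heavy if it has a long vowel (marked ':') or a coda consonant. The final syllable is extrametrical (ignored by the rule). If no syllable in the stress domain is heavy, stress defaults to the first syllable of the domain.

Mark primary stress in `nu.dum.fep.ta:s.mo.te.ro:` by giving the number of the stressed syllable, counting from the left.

4

The final syllable (7, ro:) is extrametrical; the stress domain is syllables 1–6.
Weights: 1 nu L, 2 dum H, 3 fep H, 4 ta:s H, 5 mo L, 6 te L.
Heavy syllables in the domain: 2, 3, 4. The rightmost is syllable 4 (ta:s).
Primary stress: syllable 4 → nu.dum.fep.ˈta:s.mo.te.ro:.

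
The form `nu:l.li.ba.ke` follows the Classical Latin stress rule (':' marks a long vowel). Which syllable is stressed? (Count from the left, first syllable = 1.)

2

Classical Latin: stress the penult if heavy (long vowel or closed), else the antepenult.
Weights: 2 li L, 3 ba L, 4 ke L.
The penult (syllable 3, ba) is light, so stress falls on the antepenult (syllable 2, li).
Stress on syllable 2: nu:l.ˈli.ba.ke.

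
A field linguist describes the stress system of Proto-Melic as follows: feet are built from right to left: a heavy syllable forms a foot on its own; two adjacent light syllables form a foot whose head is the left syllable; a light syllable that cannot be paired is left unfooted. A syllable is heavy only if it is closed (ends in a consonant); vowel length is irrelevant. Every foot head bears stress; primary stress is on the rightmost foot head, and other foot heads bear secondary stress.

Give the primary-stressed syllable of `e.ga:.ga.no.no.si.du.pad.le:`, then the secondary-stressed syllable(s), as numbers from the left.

Weights: 1 e L, 2 ga: L, 3 ga L, 4 no L, 5 no L, 6 si L, 7 du L, 8 pad H, 9 le: L.
Parse right to left (heavy = foot alone; LL = one foot; stranded L unfooted): e (ˈga:.ga) (ˈno.no) (ˈsi.du) (ˈpad) le:.
Foot heads: 2, 4, 6, 8.
Primary stress on the rightmost head = syllable 8.
Secondary stress on 2, 4, 6: e.ˌga:.ga.ˌno.no.ˌsi.du.ˈpad.le:.

primary 8, secondary 2, 4, 6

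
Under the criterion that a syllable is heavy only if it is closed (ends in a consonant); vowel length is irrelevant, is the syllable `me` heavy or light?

light

`me`: short vowel, open (no coda). Open (no coda) → light.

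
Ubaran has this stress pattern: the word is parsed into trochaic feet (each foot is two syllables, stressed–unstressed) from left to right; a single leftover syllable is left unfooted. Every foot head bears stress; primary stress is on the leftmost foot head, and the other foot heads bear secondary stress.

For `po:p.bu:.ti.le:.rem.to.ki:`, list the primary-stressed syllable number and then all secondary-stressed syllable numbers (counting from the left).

primary 1, secondary 3, 5

Parse left to right into trochaic (ˈσσ) feet: (ˈpo:p.bu:) (ˈti.le:) (ˈrem.to) ki:. Syllable 7 is left unfooted.
Foot heads (stressed positions): 1, 3, 5.
End Rule Leftmost: primary stress on the leftmost head = syllable 1.
Secondary stress on 3, 5: ˈpo:p.bu:.ˌti.le:.ˌrem.to.ki:.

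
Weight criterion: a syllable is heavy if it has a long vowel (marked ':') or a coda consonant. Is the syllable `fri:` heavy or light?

`fri:`: long vowel, open (no coda). Long vowel → heavy.

heavy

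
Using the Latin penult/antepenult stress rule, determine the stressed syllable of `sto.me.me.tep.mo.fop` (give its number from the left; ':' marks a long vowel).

4

Classical Latin: stress the penult if heavy (long vowel or closed), else the antepenult.
Weights: 4 tep H, 5 mo L, 6 fop H.
The penult (syllable 5, mo) is light, so stress falls on the antepenult (syllable 4, tep).
Stress on syllable 4: sto.me.me.ˈtep.mo.fop.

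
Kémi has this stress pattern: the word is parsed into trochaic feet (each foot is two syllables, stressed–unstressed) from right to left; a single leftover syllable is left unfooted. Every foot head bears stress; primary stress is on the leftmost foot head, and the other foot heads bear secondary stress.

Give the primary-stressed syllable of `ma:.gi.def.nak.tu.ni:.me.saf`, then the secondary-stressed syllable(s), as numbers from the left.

Parse right to left into trochaic (ˈσσ) feet: (ˈma:.gi) (ˈdef.nak) (ˈtu.ni:) (ˈme.saf).
Foot heads (stressed positions): 1, 3, 5, 7.
End Rule Leftmost: primary stress on the leftmost head = syllable 1.
Secondary stress on 3, 5, 7: ˈma:.gi.ˌdef.nak.ˌtu.ni:.ˌme.saf.

primary 1, secondary 3, 5, 7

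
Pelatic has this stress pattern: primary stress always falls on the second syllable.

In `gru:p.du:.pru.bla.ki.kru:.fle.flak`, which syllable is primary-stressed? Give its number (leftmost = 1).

2

The word has 8 syllables; the second syllable is syllable 2 (du:).
Primary stress: syllable 2 → gru:p.ˈdu:.pru.bla.ki.kru:.fle.flak.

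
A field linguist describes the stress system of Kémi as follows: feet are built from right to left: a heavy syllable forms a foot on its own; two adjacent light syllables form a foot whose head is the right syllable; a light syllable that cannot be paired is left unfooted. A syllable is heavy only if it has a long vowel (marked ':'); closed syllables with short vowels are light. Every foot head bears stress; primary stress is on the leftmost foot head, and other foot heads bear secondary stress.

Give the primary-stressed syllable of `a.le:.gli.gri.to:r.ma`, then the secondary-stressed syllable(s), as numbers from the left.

primary 2, secondary 4, 5

Weights: 1 a L, 2 le: H, 3 gli L, 4 gri L, 5 to:r H, 6 ma L.
Parse right to left (heavy = foot alone; LL = one foot; stranded L unfooted): a (ˈle:) (gli.ˈgri) (ˈto:r) ma.
Foot heads: 2, 4, 5.
Primary stress on the leftmost head = syllable 2.
Secondary stress on 4, 5: a.ˈle:.gli.ˌgri.ˌto:r.ma.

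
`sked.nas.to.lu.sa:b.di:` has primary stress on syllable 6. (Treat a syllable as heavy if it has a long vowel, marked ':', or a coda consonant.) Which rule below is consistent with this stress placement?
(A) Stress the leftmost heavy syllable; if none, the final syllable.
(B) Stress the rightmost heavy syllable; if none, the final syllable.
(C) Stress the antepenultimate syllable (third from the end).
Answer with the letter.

Rule A → syllable 1 (observed: 6).
Rule B → syllable 6 ✓.
Rule C → syllable 4 (observed: 6).

B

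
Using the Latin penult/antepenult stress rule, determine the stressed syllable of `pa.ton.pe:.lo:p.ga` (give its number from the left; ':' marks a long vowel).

Classical Latin: stress the penult if heavy (long vowel or closed), else the antepenult.
Weights: 3 pe: H, 4 lo:p H, 5 ga L.
The penult (syllable 4, lo:p) is heavy, so it takes stress.
Stress on syllable 4: pa.ton.pe:.ˈlo:p.ga.

4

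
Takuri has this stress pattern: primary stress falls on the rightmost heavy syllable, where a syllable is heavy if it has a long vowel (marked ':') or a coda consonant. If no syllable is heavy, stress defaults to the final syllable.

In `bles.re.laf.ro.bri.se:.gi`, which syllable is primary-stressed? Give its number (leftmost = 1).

Weights: 1 bles H, 2 re L, 3 laf H, 4 ro L, 5 bri L, 6 se: H, 7 gi L.
Heavy syllables in the domain: 1, 3, 6. The rightmost is syllable 6 (se:).
Primary stress: syllable 6 → bles.re.laf.ro.bri.ˈse:.gi.

6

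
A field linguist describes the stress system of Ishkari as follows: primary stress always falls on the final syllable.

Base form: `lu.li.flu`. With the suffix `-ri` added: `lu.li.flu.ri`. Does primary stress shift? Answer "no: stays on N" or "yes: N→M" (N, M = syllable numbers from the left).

Base `lu.li.flu` (3 syllables):
  The word has 3 syllables; the final syllable is syllable 3 (flu).
  → primary stress on syllable 3.
Suffixed `lu.li.flu.ri` (4 syllables):
  The word has 4 syllables; the final syllable is syllable 4 (ri).
  → primary stress on syllable 4.

yes: 3→4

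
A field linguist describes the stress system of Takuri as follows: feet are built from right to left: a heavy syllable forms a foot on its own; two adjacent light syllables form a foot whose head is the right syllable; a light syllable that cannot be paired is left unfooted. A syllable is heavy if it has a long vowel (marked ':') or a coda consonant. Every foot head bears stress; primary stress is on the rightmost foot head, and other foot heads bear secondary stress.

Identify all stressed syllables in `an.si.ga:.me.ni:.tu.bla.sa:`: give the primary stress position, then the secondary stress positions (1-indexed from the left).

Weights: 1 an H, 2 si L, 3 ga: H, 4 me L, 5 ni: H, 6 tu L, 7 bla L, 8 sa: H.
Parse right to left (heavy = foot alone; LL = one foot; stranded L unfooted): (ˈan) si (ˈga:) me (ˈni:) (tu.ˈbla) (ˈsa:).
Foot heads: 1, 3, 5, 7, 8.
Primary stress on the rightmost head = syllable 8.
Secondary stress on 1, 3, 5, 7: ˌan.si.ˌga:.me.ˌni:.tu.ˌbla.ˈsa:.

primary 8, secondary 1, 3, 5, 7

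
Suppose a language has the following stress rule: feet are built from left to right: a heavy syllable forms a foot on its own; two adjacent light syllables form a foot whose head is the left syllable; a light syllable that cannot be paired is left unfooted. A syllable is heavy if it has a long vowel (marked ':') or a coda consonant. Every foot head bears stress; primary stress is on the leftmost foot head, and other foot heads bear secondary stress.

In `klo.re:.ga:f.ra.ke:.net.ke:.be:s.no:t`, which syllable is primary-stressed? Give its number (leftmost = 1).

Weights: 1 klo L, 2 re: H, 3 ga:f H, 4 ra L, 5 ke: H, 6 net H, 7 ke: H, 8 be:s H, 9 no:t H.
Parse left to right (heavy = foot alone; LL = one foot; stranded L unfooted): klo (ˈre:) (ˈga:f) ra (ˈke:) (ˈnet) (ˈke:) (ˈbe:s) (ˈno:t).
Foot heads: 2, 3, 5, 6, 7, 8, 9.
Primary stress on the leftmost head = syllable 2.
Primary stress: syllable 2 → klo.ˈre:.ga:f.ra.ke:.net.ke:.be:s.no:t.

2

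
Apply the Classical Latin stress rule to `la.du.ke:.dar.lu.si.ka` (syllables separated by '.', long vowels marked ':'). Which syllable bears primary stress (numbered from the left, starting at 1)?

5

Classical Latin: stress the penult if heavy (long vowel or closed), else the antepenult.
Weights: 5 lu L, 6 si L, 7 ka L.
The penult (syllable 6, si) is light, so stress falls on the antepenult (syllable 5, lu).
Stress on syllable 5: la.du.ke:.dar.ˈlu.si.ka.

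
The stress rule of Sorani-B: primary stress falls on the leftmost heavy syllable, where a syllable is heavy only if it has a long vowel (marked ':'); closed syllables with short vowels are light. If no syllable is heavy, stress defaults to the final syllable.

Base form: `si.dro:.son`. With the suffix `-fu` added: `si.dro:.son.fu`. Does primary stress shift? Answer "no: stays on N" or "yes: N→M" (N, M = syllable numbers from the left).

Base `si.dro:.son` (3 syllables):
  Weights: 1 si L, 2 dro: H, 3 son L.
  Heavy syllables in the domain: 2. The leftmost is syllable 2 (dro:).
  → primary stress on syllable 2.
Suffixed `si.dro:.son.fu` (4 syllables):
  Weights: 1 si L, 2 dro: H, 3 son L, 4 fu L.
  Heavy syllables in the domain: 2. The leftmost is syllable 2 (dro:).
  → primary stress on syllable 2.

no: stays on 2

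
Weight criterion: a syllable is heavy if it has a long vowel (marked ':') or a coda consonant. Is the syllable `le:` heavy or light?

heavy

`le:`: long vowel, open (no coda). Long vowel → heavy.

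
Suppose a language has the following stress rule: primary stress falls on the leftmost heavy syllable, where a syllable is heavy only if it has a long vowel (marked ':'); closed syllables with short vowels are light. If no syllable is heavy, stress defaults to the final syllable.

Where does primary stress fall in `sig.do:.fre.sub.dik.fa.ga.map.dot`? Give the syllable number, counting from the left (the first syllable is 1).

Weights: 1 sig L, 2 do: H, 3 fre L, 4 sub L, 5 dik L, 6 fa L, 7 ga L, 8 map L, 9 dot L.
Heavy syllables in the domain: 2. The leftmost is syllable 2 (do:).
Primary stress: syllable 2 → sig.ˈdo:.fre.sub.dik.fa.ga.map.dot.

2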